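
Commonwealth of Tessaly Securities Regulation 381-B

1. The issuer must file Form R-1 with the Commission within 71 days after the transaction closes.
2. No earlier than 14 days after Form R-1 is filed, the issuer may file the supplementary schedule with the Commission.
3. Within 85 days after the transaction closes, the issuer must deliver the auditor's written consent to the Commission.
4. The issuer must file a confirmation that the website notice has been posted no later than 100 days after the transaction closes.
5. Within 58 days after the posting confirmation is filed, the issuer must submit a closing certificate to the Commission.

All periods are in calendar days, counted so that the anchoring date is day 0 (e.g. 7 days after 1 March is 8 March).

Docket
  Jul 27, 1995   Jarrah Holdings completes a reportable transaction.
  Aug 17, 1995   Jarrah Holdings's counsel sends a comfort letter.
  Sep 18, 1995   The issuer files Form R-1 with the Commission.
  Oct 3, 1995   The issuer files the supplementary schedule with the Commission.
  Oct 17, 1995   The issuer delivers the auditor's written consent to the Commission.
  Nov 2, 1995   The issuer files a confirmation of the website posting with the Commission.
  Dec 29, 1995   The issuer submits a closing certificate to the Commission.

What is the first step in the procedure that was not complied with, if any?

Step 1: 71 days after Jul 27, 1995 (when the transaction closes) is Oct 6, 1995; completed Sep 18, 1995, before the deadline.
Step 2: the earliest permitted date is 14 days after Sep 18, 1995 (when Form R-1 is filed), i.e. Oct 2, 1995; Oct 3, 1995 is on or after that date.
Step 3: 85 days after Jul 27, 1995 (when the transaction closes) is Oct 20, 1995; Oct 17, 1995 is within that limit.
Step 4: 100 days after Jul 27, 1995 (when the transaction closes) is Nov 4, 1995; done Nov 2, 1995 — timely.
Step 5: 58 days after Nov 2, 1995 (when the posting confirmation is filed) is Dec 30, 1995; done Dec 29, 1995 — timely.

None — every step was satisfied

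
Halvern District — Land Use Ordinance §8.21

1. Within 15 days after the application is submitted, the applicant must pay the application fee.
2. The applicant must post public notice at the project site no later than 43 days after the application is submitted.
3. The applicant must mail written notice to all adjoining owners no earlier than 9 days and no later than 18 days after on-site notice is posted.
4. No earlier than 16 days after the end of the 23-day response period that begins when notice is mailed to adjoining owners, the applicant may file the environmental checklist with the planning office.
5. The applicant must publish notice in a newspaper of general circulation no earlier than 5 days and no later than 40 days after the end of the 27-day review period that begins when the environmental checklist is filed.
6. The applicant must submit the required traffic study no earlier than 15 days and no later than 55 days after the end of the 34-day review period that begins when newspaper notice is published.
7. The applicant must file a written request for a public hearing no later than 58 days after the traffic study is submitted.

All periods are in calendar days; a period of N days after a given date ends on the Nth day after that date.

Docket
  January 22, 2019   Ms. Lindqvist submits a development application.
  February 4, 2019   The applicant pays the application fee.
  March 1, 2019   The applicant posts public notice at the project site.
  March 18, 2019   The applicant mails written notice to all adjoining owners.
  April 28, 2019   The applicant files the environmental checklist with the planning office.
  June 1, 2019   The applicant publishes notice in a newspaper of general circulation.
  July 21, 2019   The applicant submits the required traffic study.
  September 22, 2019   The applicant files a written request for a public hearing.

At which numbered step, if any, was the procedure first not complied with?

Step 1: 15 days after January 22, 2019 (when the application is submitted) is February 6, 2019; done February 4, 2019 — timely.
Step 2: 43 days after January 22, 2019 (when the application is submitted) is March 6, 2019; completed March 1, 2019, before the deadline.
Step 3: the window is 9–18 days after March 1, 2019 (when on-site notice is posted), so March 10, 2019 through March 19, 2019; done March 18, 2019, which is between those dates.
Step 4: the earliest permitted date is 16 days after April 10, 2019 (end of the 23-day response period, which began when notice is mailed to adjoining owners on March 18, 2019), i.e. April 26, 2019; April 28, 2019 is on or after that date.
Step 5: the window is 5–40 days after May 25, 2019 (end of the 27-day review period, which began when the environmental checklist is filed on April 28, 2019), so May 30, 2019 through July 4, 2019; done June 1, 2019 — within the window.
Step 6: the window is 15–55 days after July 5, 2019 (end of the 34-day review period, which began when newspaper notice is published on June 1, 2019), so July 20, 2019 through August 29, 2019; done July 21, 2019, which is between those dates.
Step 7: 58 days after July 21, 2019 (when the traffic study is submitted) is September 17, 2019; not done until September 22, 2019, 5 days after the deadline.

Step 7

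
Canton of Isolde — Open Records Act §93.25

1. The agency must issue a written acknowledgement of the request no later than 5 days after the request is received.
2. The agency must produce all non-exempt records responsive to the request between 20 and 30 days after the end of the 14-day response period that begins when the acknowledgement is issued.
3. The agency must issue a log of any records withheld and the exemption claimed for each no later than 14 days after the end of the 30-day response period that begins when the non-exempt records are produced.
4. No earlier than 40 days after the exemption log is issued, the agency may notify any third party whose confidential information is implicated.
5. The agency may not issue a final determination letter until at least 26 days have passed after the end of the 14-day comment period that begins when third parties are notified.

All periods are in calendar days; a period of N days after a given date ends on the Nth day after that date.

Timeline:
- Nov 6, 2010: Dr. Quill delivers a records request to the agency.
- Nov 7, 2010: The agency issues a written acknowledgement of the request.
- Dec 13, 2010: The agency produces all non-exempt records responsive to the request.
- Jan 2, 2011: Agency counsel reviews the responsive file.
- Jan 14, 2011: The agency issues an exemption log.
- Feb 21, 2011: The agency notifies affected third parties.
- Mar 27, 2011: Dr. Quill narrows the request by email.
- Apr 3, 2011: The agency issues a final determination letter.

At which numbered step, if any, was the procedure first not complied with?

(1) due by Nov 6, 2010 + 5 days = Nov 11, 2010; Nov 7, 2010 is within that limit.
(2) the permitted window runs from Nov 21, 2010 + 20 = Dec 11, 2010 to Nov 21, 2010 + 30 = Dec 21, 2010; done Dec 13, 2010 — within the window.
(3) due by Jan 12, 2011 + 14 days = Jan 26, 2011; Jan 14, 2011 is within that limit.
(4) permitted from Jan 14, 2011 + 40 days = Feb 23, 2011 onward; Feb 21, 2011 is 2 days before the earliest permitted date.
Later steps need not be reached.

Step 4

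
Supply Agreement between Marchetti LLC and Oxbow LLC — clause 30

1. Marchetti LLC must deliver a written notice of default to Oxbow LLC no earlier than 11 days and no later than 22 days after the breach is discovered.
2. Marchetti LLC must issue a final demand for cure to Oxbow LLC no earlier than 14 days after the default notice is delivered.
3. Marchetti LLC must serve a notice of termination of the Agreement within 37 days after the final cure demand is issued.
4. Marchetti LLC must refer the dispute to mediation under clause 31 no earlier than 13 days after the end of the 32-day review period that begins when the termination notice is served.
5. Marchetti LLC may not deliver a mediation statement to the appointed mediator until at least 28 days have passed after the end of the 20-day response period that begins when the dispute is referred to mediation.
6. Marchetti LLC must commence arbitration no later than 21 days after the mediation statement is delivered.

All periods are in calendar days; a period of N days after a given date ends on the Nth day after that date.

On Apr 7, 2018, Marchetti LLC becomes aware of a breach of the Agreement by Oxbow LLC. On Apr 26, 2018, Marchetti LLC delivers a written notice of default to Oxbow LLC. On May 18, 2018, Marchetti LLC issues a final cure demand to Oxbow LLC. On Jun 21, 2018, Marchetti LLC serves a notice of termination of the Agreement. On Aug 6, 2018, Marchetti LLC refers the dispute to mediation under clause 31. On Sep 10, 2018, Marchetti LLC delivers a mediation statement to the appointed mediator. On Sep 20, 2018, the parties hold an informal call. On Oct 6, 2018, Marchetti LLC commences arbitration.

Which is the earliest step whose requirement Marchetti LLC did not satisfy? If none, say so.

Step 5

(1) the permitted window runs from Apr 7, 2018 + 11 = Apr 18, 2018 to Apr 7, 2018 + 22 = Apr 29, 2018; done Apr 26, 2018, which is between those dates.
(2) permitted from Apr 26, 2018 + 14 days = May 10, 2018 onward; done May 18, 2018 — permitted.
(3) due by May 18, 2018 + 37 days = Jun 24, 2018; Jun 21, 2018 is within that limit.
(4) permitted from Jul 23, 2018 + 13 days = Aug 5, 2018 onward; done Aug 6, 2018 — permitted.
(5) permitted from Aug 26, 2018 + 28 days = Sep 23, 2018 onward; acted on Sep 10, 2018, 13 days prematurely.
The analysis stops there.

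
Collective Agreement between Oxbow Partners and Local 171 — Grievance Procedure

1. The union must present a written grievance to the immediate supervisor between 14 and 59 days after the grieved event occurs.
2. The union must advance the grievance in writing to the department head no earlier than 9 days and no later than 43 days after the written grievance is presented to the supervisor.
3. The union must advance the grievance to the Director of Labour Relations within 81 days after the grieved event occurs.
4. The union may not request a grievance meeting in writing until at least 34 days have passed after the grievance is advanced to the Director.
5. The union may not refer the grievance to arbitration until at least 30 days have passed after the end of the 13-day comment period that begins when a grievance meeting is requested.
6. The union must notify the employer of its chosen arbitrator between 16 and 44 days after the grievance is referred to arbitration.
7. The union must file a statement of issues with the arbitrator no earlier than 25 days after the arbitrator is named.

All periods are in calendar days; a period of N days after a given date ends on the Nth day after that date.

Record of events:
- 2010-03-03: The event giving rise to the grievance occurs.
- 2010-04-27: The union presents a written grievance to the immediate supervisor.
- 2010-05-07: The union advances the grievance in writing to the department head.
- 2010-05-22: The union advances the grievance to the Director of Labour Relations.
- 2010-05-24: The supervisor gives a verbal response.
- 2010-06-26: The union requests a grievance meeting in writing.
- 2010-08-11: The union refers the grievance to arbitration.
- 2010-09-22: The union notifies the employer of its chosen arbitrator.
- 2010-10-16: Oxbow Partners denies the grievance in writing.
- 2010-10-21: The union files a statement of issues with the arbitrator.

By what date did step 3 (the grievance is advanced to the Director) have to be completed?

Step 3 runs from 2010-03-03, when the grieved event occurs. 81 days after 2010-03-03 is 2010-05-23.

2010-05-23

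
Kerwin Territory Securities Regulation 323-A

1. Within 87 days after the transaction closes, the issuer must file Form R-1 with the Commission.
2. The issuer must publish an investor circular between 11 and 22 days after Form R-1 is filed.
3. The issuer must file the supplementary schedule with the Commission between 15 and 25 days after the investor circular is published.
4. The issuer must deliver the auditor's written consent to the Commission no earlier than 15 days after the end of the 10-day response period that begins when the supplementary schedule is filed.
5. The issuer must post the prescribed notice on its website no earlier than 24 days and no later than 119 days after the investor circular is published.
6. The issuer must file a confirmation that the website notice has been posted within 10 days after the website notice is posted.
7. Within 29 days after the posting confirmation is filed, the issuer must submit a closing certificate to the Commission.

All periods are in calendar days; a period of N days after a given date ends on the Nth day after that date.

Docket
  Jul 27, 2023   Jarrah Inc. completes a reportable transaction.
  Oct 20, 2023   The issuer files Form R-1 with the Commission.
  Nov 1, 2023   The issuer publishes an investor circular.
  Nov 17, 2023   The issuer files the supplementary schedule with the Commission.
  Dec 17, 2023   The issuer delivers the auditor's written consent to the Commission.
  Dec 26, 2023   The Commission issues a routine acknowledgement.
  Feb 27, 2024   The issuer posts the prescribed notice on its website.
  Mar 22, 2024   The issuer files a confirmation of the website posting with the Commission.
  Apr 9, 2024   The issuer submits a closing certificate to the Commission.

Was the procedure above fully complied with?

No

Step 1 — counting 87 days from Jul 27, 2023 (when the transaction closes) gives a deadline of Oct 22, 2023; completed Oct 20, 2023, before the deadline.
Step 2 — 11 and 22 days from Oct 20, 2023 (when Form R-1 is filed) are Oct 31, 2023 and Nov 11, 2023 respectively; Nov 1, 2023 falls inside that range.
Step 3 — 15 and 25 days from Nov 1, 2023 (when the investor circular is published) are Nov 16, 2023 and Nov 26, 2023 respectively; done Nov 17, 2023 — within the window.
Step 4 — must wait 15 days from Nov 27, 2023 (end of the 10-day response period, which began when the supplementary schedule is filed on Nov 17, 2023), so not before Dec 12, 2023; done Dec 17, 2023, after the minimum wait.
Step 5 — 24 and 119 days from Nov 1, 2023 (when the investor circular is published) are Nov 25, 2023 and Feb 28, 2024 respectively; done Feb 27, 2024 — within the window.
Step 6 — counting 10 days from Feb 27, 2024 (when the website notice is posted) gives a deadline of Mar 8, 2024; not done until Mar 22, 2024, 14 days after the deadline.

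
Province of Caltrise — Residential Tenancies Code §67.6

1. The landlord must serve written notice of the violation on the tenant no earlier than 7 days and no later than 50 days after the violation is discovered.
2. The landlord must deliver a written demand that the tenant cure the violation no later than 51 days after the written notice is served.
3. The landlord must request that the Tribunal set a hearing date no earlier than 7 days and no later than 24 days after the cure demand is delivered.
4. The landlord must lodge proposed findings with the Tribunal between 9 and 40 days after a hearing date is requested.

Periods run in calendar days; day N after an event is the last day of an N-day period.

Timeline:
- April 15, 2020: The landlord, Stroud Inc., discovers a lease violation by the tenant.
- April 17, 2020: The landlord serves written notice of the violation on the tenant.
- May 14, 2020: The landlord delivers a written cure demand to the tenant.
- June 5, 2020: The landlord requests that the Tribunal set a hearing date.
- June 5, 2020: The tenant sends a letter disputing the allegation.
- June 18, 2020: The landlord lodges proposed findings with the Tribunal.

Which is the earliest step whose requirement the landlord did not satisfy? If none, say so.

(1) the permitted window runs from April 15, 2020 + 7 = April 22, 2020 to April 15, 2020 + 50 = June 4, 2020; April 17, 2020 is 5 days too early.
The analysis stops there.

Step 1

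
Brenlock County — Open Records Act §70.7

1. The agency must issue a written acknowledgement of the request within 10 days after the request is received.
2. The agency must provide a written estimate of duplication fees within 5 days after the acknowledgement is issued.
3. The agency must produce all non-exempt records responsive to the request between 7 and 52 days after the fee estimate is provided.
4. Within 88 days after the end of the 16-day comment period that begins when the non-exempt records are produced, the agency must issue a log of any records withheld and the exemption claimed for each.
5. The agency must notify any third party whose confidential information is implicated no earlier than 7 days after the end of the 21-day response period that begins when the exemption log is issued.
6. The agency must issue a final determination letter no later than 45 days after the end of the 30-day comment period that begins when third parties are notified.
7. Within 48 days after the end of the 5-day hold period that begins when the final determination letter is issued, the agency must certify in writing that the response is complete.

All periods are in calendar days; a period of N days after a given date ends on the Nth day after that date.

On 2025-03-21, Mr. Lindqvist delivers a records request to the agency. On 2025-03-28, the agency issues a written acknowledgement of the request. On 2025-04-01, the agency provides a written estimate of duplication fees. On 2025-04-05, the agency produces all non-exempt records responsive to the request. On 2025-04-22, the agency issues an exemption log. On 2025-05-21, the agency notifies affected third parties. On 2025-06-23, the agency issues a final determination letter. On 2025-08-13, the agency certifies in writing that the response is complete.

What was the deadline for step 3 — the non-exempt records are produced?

Step 3 runs from 2025-04-01, when the fee estimate is provided. The window is 7–52 days after 2025-04-01; it closes on 2025-05-23.

2025-05-23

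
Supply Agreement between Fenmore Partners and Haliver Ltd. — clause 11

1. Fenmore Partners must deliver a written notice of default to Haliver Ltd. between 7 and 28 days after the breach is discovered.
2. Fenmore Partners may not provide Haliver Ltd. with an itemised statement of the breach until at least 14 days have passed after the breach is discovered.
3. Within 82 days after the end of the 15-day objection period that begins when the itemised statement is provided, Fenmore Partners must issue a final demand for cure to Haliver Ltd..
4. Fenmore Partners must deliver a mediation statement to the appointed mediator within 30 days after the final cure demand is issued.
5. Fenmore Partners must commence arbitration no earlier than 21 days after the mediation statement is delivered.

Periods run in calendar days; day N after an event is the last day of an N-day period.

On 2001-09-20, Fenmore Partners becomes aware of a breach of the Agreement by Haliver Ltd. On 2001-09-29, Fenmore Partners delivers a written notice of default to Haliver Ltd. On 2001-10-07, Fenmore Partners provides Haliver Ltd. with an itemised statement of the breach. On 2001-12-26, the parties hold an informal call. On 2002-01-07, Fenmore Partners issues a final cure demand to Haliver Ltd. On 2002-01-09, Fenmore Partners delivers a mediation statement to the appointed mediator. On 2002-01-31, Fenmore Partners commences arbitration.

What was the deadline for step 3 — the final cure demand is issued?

The itemised statement is provided on 2001-10-07; the 15-day objection period therefore ends 2001-10-22, and step 3 runs from that date. 82 days after 2001-10-22 is 2002-01-12.

2002-01-12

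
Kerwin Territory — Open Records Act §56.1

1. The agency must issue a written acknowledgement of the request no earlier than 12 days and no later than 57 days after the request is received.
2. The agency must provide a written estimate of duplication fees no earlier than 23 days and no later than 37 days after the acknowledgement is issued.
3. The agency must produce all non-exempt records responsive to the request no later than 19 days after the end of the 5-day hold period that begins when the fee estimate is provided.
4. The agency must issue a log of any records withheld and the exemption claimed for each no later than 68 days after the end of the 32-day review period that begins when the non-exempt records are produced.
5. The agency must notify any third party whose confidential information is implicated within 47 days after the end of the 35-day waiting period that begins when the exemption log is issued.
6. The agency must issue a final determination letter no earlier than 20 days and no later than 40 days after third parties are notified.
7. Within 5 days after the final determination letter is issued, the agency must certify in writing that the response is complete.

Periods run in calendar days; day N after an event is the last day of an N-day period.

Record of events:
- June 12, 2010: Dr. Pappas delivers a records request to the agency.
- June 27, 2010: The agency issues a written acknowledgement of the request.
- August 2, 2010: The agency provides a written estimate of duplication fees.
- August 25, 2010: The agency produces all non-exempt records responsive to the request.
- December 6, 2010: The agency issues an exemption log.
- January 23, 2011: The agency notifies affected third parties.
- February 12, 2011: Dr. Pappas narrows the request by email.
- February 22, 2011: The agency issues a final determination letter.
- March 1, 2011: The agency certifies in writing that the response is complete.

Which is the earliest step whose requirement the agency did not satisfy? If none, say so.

Step 1 — 12 and 57 days from June 12, 2010 (when the request is received) are June 24, 2010 and August 8, 2010 respectively; done June 27, 2010, which is between those dates.
Step 2 — 23 and 37 days from June 27, 2010 (when the acknowledgement is issued) are July 20, 2010 and August 3, 2010 respectively; done August 2, 2010, which is between those dates.
Step 3 — counting 19 days from August 7, 2010 (end of the 5-day hold period, which began when the fee estimate is provided on August 2, 2010) gives a deadline of August 26, 2010; completed August 25, 2010, before the deadline.
Step 4 — counting 68 days from September 26, 2010 (end of the 32-day review period, which began when the non-exempt records are produced on August 25, 2010) gives a deadline of December 3, 2010; December 6, 2010 misses that deadline by 3 days.

Step 4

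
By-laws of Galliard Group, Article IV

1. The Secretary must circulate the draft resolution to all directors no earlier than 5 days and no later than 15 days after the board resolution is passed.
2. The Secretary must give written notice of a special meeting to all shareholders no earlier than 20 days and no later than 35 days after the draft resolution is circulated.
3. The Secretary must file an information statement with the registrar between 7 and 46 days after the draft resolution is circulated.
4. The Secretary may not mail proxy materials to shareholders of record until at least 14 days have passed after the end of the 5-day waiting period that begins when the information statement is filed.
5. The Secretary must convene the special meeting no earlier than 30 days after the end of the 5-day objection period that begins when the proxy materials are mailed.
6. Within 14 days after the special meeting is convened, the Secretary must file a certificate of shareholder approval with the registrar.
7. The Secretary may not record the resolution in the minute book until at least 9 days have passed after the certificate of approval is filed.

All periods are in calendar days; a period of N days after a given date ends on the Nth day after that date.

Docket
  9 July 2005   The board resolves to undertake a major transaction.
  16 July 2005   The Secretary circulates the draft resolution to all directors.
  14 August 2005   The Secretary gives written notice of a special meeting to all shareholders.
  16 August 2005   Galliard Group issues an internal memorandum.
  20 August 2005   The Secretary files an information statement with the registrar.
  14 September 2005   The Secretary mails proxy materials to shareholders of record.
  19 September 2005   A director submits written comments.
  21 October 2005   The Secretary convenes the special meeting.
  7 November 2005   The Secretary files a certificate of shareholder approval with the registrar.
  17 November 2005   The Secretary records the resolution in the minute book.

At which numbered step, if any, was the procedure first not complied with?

Step 1: the window is 5–15 days after 9 July 2005 (when the board resolution is passed), so 14 July 2005 through 24 July 2005; 16 July 2005 falls inside that range.
Step 2: the window is 20–35 days after 16 July 2005 (when the draft resolution is circulated), so 5 August 2005 through 20 August 2005; 14 August 2005 falls inside that range.
Step 3: the window is 7–46 days after 16 July 2005 (when the draft resolution is circulated), so 23 July 2005 through 31 August 2005; done 20 August 2005 — within the window.
Step 4: the earliest permitted date is 14 days after 25 August 2005 (end of the 5-day waiting period, which began when the information statement is filed on 20 August 2005), i.e. 8 September 2005; done 14 September 2005 — permitted.
Step 5: the earliest permitted date is 30 days after 19 September 2005 (end of the 5-day objection period, which began when the proxy materials are mailed on 14 September 2005), i.e. 19 October 2005; 21 October 2005 is on or after that date.
Step 6: 14 days after 21 October 2005 (when the special meeting is convened) is 4 November 2005; done 7 November 2005 — 3 days late.
Later steps need not be reached.

Step 6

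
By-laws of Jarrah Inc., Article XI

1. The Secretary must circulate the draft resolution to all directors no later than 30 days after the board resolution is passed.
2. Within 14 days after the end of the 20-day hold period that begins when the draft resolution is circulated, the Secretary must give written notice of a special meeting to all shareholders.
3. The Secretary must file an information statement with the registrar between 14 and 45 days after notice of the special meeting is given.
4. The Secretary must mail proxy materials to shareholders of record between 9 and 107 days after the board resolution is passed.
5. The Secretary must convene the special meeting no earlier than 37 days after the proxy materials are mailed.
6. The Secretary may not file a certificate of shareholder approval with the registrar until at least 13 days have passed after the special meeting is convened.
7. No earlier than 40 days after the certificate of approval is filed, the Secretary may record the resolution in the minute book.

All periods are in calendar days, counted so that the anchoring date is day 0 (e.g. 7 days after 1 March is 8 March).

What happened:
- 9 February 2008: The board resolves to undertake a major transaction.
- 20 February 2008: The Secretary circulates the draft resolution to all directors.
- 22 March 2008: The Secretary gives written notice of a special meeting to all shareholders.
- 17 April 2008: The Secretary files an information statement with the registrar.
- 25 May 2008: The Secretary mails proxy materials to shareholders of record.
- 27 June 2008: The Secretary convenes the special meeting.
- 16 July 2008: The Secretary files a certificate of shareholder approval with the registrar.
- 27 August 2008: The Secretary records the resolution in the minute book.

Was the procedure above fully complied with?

Step 1: 30 days after 9 February 2008 (when the board resolution is passed) is 10 March 2008; done 20 February 2008 — timely.
Step 2: 14 days after 11 March 2008 (end of the 20-day hold period, which began when the draft resolution is circulated on 20 February 2008) is 25 March 2008; 22 March 2008 is within that limit.
Step 3: the window is 14–45 days after 22 March 2008 (when notice of the special meeting is given), so 5 April 2008 through 6 May 2008; 17 April 2008 falls inside that range.
Step 4: the window is 9–107 days after 9 February 2008 (when the board resolution is passed), so 18 February 2008 through 26 May 2008; 25 May 2008 falls inside that range.
Step 5: the earliest permitted date is 37 days after 25 May 2008 (when the proxy materials are mailed), i.e. 1 July 2008; 27 June 2008 is 4 days before the earliest permitted date.

No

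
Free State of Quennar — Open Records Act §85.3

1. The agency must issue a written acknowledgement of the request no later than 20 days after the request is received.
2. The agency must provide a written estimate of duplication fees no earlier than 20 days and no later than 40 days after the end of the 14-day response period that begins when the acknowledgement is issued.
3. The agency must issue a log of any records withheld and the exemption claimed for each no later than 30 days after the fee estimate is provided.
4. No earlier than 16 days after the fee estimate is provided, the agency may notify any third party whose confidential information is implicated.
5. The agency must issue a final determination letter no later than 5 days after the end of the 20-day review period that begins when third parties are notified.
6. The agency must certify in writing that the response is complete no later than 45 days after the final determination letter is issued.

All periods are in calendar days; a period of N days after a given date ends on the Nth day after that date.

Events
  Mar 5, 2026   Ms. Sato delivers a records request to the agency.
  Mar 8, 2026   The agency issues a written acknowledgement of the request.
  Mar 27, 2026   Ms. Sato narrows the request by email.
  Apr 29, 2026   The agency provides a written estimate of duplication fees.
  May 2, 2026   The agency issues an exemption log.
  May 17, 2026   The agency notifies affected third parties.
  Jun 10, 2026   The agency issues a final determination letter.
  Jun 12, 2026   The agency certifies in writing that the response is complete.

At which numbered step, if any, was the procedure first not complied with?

None — every step was satisfied

(1) due by Mar 5, 2026 + 20 days = Mar 25, 2026; Mar 8, 2026 is within that limit.
(2) the permitted window runs from Mar 22, 2026 + 20 = Apr 11, 2026 to Mar 22, 2026 + 40 = May 1, 2026; Apr 29, 2026 falls inside that range.
(3) due by Apr 29, 2026 + 30 days = May 29, 2026; done May 2, 2026 — timely.
(4) permitted from Apr 29, 2026 + 16 days = May 15, 2026 onward; May 17, 2026 is on or after that date.
(5) due by Jun 6, 2026 + 5 days = Jun 11, 2026; done Jun 10, 2026 — timely.
(6) due by Jun 10, 2026 + 45 days = Jul 25, 2026; done Jun 12, 2026 — timely.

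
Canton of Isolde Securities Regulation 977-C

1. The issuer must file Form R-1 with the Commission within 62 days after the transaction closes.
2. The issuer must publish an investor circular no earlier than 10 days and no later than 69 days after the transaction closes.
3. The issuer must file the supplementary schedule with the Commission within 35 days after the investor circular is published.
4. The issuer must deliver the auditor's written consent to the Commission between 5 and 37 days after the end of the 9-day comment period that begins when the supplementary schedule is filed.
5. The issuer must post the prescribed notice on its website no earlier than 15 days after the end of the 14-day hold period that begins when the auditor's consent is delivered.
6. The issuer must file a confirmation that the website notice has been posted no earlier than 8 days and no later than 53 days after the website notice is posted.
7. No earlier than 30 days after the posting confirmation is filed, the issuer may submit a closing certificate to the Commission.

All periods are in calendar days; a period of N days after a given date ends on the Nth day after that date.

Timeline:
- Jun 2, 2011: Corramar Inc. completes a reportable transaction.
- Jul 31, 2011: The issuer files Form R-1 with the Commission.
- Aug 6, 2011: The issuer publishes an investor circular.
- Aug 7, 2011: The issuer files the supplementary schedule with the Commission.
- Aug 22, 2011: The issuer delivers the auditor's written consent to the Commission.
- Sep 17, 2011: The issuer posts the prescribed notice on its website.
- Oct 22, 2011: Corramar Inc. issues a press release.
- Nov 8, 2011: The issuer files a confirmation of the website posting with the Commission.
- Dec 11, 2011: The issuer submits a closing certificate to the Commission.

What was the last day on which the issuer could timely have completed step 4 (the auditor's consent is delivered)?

Sep 22, 2011

The supplementary schedule is filed on Aug 7, 2011; the 9-day comment period therefore ends Aug 16, 2011, and step 4 runs from that date. The window is 5–37 days after Aug 16, 2011; it closes on Sep 22, 2011.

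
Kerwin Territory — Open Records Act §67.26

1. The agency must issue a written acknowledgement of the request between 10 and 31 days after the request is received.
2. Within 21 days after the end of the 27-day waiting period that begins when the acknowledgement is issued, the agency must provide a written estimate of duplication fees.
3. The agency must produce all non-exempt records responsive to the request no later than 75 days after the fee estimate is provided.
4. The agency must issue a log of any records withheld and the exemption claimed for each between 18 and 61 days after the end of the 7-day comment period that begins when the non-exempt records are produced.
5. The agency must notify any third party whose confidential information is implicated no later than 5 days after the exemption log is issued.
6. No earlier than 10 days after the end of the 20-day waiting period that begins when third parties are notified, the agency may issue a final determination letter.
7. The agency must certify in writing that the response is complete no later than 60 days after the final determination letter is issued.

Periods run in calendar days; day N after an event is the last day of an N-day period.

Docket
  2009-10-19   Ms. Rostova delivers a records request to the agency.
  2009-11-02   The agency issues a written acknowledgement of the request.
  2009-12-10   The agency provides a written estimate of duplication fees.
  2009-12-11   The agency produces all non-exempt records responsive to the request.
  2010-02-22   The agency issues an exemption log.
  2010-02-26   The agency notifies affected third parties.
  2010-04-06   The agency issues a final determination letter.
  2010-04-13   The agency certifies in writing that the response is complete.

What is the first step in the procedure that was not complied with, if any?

Step 4

(1) the permitted window runs from 2009-10-19 + 10 = 2009-10-29 to 2009-10-19 + 31 = 2009-11-19; done 2009-11-02 — within the window.
(2) due by 2009-11-29 + 21 days = 2009-12-20; done 2009-12-10 — timely.
(3) due by 2009-12-10 + 75 days = 2010-02-23; 2009-12-11 is within that limit.
(4) the permitted window runs from 2009-12-18 + 18 = 2010-01-05 to 2009-12-18 + 61 = 2010-02-17; done 2010-02-22 — 5 days after the window closed.
That is the first point of non-compliance.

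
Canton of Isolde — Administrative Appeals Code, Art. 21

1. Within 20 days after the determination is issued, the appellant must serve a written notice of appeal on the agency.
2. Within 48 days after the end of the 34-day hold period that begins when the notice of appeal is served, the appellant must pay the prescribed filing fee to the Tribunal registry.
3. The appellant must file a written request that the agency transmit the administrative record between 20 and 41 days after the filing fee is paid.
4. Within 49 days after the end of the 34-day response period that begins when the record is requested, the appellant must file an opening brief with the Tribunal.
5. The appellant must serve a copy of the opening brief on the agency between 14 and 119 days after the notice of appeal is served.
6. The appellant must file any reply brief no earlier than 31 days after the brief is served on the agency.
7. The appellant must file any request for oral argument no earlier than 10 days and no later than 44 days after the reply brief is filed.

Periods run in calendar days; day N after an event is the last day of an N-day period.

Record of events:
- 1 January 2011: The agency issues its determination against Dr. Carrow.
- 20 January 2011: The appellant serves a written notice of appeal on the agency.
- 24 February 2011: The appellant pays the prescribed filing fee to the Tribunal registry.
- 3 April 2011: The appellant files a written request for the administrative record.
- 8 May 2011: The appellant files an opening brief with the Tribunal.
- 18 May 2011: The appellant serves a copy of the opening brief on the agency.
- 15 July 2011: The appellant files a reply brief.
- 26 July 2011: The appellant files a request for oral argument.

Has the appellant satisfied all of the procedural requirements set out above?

(1) due by 1 January 2011 + 20 days = 21 January 2011; completed 20 January 2011, before the deadline.
(2) due by 23 February 2011 + 48 days = 12 April 2011; 24 February 2011 is within that limit.
(3) the permitted window runs from 24 February 2011 + 20 = 16 March 2011 to 24 February 2011 + 41 = 6 April 2011; 3 April 2011 falls inside that range.
(4) due by 7 May 2011 + 49 days = 25 June 2011; done 8 May 2011 — timely.
(5) the permitted window runs from 20 January 2011 + 14 = 3 February 2011 to 20 January 2011 + 119 = 19 May 2011; done 18 May 2011, which is between those dates.
(6) permitted from 18 May 2011 + 31 days = 18 June 2011 onward; done 15 July 2011 — permitted.
(7) the permitted window runs from 15 July 2011 + 10 = 25 July 2011 to 15 July 2011 + 44 = 28 August 2011; 26 July 2011 falls inside that range.

Yes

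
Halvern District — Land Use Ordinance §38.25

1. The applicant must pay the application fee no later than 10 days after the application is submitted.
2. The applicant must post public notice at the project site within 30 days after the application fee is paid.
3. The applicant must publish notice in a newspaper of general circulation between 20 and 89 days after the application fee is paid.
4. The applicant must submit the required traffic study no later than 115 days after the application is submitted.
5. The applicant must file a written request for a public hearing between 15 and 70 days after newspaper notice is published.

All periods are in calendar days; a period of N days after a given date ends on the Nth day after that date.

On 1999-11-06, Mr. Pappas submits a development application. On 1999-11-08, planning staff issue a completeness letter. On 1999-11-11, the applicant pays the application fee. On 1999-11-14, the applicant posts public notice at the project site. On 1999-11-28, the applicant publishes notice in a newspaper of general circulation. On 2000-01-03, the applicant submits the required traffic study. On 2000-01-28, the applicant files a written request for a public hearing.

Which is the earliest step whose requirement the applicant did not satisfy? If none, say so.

Step 3

Step 1 — counting 10 days from 1999-11-06 (when the application is submitted) gives a deadline of 1999-11-16; done 1999-11-11 — timely.
Step 2 — counting 30 days from 1999-11-11 (when the application fee is paid) gives a deadline of 1999-12-11; done 1999-11-14 — timely.
Step 3 — 20 and 89 days from 1999-11-11 (when the application fee is paid) are 1999-12-01 and 2000-02-08 respectively; 1999-11-28 is 3 days too early.
The analysis stops there.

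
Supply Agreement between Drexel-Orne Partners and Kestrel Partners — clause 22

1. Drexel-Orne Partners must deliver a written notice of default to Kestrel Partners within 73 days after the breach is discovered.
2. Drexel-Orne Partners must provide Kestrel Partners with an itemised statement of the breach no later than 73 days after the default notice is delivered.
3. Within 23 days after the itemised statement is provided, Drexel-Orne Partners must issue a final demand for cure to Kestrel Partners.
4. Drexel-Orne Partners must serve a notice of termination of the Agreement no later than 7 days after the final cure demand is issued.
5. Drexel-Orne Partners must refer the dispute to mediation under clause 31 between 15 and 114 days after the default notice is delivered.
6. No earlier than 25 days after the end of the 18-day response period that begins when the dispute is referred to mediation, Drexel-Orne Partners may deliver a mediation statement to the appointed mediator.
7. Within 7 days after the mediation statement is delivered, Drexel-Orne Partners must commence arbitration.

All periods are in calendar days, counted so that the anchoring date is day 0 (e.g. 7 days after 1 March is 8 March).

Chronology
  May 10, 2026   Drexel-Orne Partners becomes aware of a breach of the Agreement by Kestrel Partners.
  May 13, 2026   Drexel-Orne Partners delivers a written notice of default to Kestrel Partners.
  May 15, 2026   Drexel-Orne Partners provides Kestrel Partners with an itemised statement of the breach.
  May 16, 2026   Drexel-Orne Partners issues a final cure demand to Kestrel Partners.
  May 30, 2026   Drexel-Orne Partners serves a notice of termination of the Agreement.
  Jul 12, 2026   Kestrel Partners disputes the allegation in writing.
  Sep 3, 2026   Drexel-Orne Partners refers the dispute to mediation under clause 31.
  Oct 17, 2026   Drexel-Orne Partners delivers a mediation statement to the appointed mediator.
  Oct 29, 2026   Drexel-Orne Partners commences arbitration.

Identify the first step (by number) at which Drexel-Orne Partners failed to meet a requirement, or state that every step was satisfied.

Step 1: 73 days after May 10, 2026 (when the breach is discovered) is Jul 22, 2026; completed May 13, 2026, before the deadline.
Step 2: 73 days after May 13, 2026 (when the default notice is delivered) is Jul 25, 2026; done May 15, 2026 — timely.
Step 3: 23 days after May 15, 2026 (when the itemised statement is provided) is Jun 7, 2026; completed May 16, 2026, before the deadline.
Step 4: 7 days after May 16, 2026 (when the final cure demand is issued) is May 23, 2026; not done until May 30, 2026, 7 days after the deadline.
That is the first point of non-compliance.

Step 4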